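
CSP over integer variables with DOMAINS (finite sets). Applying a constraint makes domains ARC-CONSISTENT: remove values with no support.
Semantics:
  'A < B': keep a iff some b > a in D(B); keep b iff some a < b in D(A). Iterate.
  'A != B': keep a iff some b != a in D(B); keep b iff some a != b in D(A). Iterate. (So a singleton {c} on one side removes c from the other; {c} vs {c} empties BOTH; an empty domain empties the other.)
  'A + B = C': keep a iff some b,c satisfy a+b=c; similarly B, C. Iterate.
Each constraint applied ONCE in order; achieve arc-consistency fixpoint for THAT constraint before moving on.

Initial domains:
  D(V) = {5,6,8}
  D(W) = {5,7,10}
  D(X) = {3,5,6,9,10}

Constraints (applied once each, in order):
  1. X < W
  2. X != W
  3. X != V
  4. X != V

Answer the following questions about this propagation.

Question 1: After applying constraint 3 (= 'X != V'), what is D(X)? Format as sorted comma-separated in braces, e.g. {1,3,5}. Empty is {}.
Constraint 1 (X < W) on D(X)={3,5,6,9,10} D(W)={5,7,10}: X {3,5,6,9,10}->{3,5,6,9}
Constraint 2 (X != W) on D(X)={3,5,6,9} D(W)={5,7,10}: no change
Constraint 3 (X != V) on D(X)={3,5,6,9} D(V)={5,6,8}: no change
So after constraint 3: D(X) = {3,5,6,9}

Answer: {3,5,6,9}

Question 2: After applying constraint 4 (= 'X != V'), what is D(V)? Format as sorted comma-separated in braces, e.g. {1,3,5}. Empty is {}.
Answer: {5,6,8}

Derivation:
Constraint 1 (X < W) on D(X)={3,5,6,9,10} D(W)={5,7,10}: X {3,5,6,9,10}->{3,5,6,9}
Constraint 2 (X != W) on D(X)={3,5,6,9} D(W)={5,7,10}: no change
Constraint 3 (X != V) on D(X)={3,5,6,9} D(V)={5,6,8}: no change
Constraint 4 (X != V) on D(X)={3,5,6,9} D(V)={5,6,8}: no change
So after constraint 4: D(V) = {5,6,8}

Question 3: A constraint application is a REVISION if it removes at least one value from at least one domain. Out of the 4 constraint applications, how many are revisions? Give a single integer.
Answer: 1

Derivation:
Constraint 1 (X < W) on D(X)={3,5,6,9,10} D(W)={5,7,10}: X {3,5,6,9,10}->{3,5,6,9} => REVISION
Constraint 2 (X != W) on D(X)={3,5,6,9} D(W)={5,7,10}: no change => not a revision
Constraint 3 (X != V) on D(X)={3,5,6,9} D(V)={5,6,8}: no change => not a revision
Constraint 4 (X != V) on D(X)={3,5,6,9} D(V)={5,6,8}: no change => not a revision
Total revisions = 1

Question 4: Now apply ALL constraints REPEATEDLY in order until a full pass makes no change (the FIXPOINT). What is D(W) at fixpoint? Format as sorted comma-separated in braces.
Answer: {5,7,10}

Derivation:
pass 0 (initial): D(W)={5,7,10}
pass 1: X {3,5,6,9,10}->{3,5,6,9}
pass 2: no change
Fixpoint after 2 passes: D(W) = {5,7,10}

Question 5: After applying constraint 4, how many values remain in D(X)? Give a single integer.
Answer: 4

Derivation:
Constraint 1 (X < W) on D(X)={3,5,6,9,10} D(W)={5,7,10}: X {3,5,6,9,10}->{3,5,6,9}
Constraint 2 (X != W) on D(X)={3,5,6,9} D(W)={5,7,10}: no change
Constraint 3 (X != V) on D(X)={3,5,6,9} D(V)={5,6,8}: no change
Constraint 4 (X != V) on D(X)={3,5,6,9} D(V)={5,6,8}: no change
So after constraint 4: D(X)={3,5,6,9}, size = 4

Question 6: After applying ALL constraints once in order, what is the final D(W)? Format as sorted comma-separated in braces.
Answer: {5,7,10}

Derivation:
Constraint 1 (X < W) on D(X)={3,5,6,9,10} D(W)={5,7,10}: X {3,5,6,9,10}->{3,5,6,9}
Constraint 2 (X != W) on D(X)={3,5,6,9} D(W)={5,7,10}: no change
Constraint 3 (X != V) on D(X)={3,5,6,9} D(V)={5,6,8}: no change
Constraint 4 (X != V) on D(X)={3,5,6,9} D(V)={5,6,8}: no change
So after all 4 constraints: D(W) = {5,7,10}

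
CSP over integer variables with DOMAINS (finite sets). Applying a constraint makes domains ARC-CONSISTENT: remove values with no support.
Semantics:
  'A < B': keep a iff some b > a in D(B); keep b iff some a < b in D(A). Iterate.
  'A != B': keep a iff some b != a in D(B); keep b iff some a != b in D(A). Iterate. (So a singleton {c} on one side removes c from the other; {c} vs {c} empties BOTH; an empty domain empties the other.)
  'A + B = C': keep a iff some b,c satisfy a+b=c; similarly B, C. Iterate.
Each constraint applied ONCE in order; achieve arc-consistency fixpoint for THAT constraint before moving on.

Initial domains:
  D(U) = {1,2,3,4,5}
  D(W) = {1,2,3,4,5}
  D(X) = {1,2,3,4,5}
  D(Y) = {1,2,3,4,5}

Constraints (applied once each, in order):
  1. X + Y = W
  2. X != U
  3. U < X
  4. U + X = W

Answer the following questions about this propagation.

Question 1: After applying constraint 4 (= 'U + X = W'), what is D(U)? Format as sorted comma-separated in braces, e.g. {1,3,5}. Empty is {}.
Constraint 1 (X + Y = W) on D(X)={1,2,3,4,5} D(Y)={1,2,3,4,5} D(W)={1,2,3,4,5}: X {1,2,3,4,5}->{1,2,3,4}; Y {1,2,3,4,5}->{1,2,3,4}; W {1,2,3,4,5}->{2,3,4,5}
Constraint 2 (X != U) on D(X)={1,2,3,4} D(U)={1,2,3,4,5}: no change
Constraint 3 (U < X) on D(U)={1,2,3,4,5} D(X)={1,2,3,4}: U {1,2,3,4,5}->{1,2,3}; X {1,2,3,4}->{2,3,4}
Constraint 4 (U + X = W) on D(U)={1,2,3} D(X)={2,3,4} D(W)={2,3,4,5}: W {2,3,4,5}->{3,4,5}
So after constraint 4: D(U) = {1,2,3}

Answer: {1,2,3}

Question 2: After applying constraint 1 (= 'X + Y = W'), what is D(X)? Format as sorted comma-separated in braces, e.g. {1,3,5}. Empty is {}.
Constraint 1 (X + Y = W) on D(X)={1,2,3,4,5} D(Y)={1,2,3,4,5} D(W)={1,2,3,4,5}: X {1,2,3,4,5}->{1,2,3,4}; Y {1,2,3,4,5}->{1,2,3,4}; W {1,2,3,4,5}->{2,3,4,5}
So after constraint 1: D(X) = {1,2,3,4}

Answer: {1,2,3,4}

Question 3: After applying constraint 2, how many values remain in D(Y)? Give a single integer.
Answer: 4

Derivation:
Constraint 1 (X + Y = W) on D(X)={1,2,3,4,5} D(Y)={1,2,3,4,5} D(W)={1,2,3,4,5}: X {1,2,3,4,5}->{1,2,3,4}; Y {1,2,3,4,5}->{1,2,3,4}; W {1,2,3,4,5}->{2,3,4,5}
Constraint 2 (X != U) on D(X)={1,2,3,4} D(U)={1,2,3,4,5}: no change
So after constraint 2: D(Y)={1,2,3,4}, size = 4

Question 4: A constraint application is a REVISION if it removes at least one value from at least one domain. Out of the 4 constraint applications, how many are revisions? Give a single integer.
Constraint 1 (X + Y = W) on D(X)={1,2,3,4,5} D(Y)={1,2,3,4,5} D(W)={1,2,3,4,5}: X {1,2,3,4,5}->{1,2,3,4}; Y {1,2,3,4,5}->{1,2,3,4}; W {1,2,3,4,5}->{2,3,4,5} => REVISION
Constraint 2 (X != U) on D(X)={1,2,3,4} D(U)={1,2,3,4,5}: no change => not a revision
Constraint 3 (U < X) on D(U)={1,2,3,4,5} D(X)={1,2,3,4}: U {1,2,3,4,5}->{1,2,3}; X {1,2,3,4}->{2,3,4} => REVISION
Constraint 4 (U + X = W) on D(U)={1,2,3} D(X)={2,3,4} D(W)={2,3,4,5}: W {2,3,4,5}->{3,4,5} => REVISION
Total revisions = 3

Answer: 3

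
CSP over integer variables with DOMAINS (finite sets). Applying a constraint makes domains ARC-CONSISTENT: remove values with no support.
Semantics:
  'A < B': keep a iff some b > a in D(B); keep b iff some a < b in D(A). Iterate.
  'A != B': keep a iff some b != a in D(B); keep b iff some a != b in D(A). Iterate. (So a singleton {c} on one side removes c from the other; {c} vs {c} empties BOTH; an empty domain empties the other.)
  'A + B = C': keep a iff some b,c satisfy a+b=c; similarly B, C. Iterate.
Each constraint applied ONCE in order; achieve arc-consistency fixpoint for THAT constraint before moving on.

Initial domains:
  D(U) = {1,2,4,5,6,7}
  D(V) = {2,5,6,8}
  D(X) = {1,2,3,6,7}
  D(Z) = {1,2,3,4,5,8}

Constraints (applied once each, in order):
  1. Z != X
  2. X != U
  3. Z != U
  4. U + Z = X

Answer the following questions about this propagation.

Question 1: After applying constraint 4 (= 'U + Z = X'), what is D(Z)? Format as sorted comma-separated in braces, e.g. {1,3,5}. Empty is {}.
Constraint 1 (Z != X) on D(Z)={1,2,3,4,5,8} D(X)={1,2,3,6,7}: no change
Constraint 2 (X != U) on D(X)={1,2,3,6,7} D(U)={1,2,4,5,6,7}: no change
Constraint 3 (Z != U) on D(Z)={1,2,3,4,5,8} D(U)={1,2,4,5,6,7}: no change
Constraint 4 (U + Z = X) on D(U)={1,2,4,5,6,7} D(Z)={1,2,3,4,5,8} D(X)={1,2,3,6,7}: U {1,2,4,5,6,7}->{1,2,4,5,6}; Z {1,2,3,4,5,8}->{1,2,3,4,5}; X {1,2,3,6,7}->{2,3,6,7}
So after constraint 4: D(Z) = {1,2,3,4,5}

Answer: {1,2,3,4,5}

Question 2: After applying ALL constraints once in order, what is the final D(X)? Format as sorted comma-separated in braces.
Answer: {2,3,6,7}

Derivation:
Constraint 1 (Z != X) on D(Z)={1,2,3,4,5,8} D(X)={1,2,3,6,7}: no change
Constraint 2 (X != U) on D(X)={1,2,3,6,7} D(U)={1,2,4,5,6,7}: no change
Constraint 3 (Z != U) on D(Z)={1,2,3,4,5,8} D(U)={1,2,4,5,6,7}: no change
Constraint 4 (U + Z = X) on D(U)={1,2,4,5,6,7} D(Z)={1,2,3,4,5,8} D(X)={1,2,3,6,7}: U {1,2,4,5,6,7}->{1,2,4,5,6}; Z {1,2,3,4,5,8}->{1,2,3,4,5}; X {1,2,3,6,7}->{2,3,6,7}
So after all 4 constraints: D(X) = {2,3,6,7}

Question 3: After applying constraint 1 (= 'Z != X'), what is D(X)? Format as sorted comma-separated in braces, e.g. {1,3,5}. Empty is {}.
Constraint 1 (Z != X) on D(Z)={1,2,3,4,5,8} D(X)={1,2,3,6,7}: no change
So after constraint 1: D(X) = {1,2,3,6,7}

Answer: {1,2,3,6,7}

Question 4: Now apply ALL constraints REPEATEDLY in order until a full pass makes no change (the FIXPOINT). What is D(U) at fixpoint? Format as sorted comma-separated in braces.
pass 0 (initial): D(U)={1,2,4,5,6,7}
pass 1: U {1,2,4,5,6,7}->{1,2,4,5,6}; X {1,2,3,6,7}->{2,3,6,7}; Z {1,2,3,4,5,8}->{1,2,3,4,5}
pass 2: no change
Fixpoint after 2 passes: D(U) = {1,2,4,5,6}

Answer: {1,2,4,5,6}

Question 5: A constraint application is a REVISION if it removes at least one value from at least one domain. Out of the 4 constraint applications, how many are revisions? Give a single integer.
Answer: 1

Derivation:
Constraint 1 (Z != X) on D(Z)={1,2,3,4,5,8} D(X)={1,2,3,6,7}: no change => not a revision
Constraint 2 (X != U) on D(X)={1,2,3,6,7} D(U)={1,2,4,5,6,7}: no change => not a revision
Constraint 3 (Z != U) on D(Z)={1,2,3,4,5,8} D(U)={1,2,4,5,6,7}: no change => not a revision
Constraint 4 (U + Z = X) on D(U)={1,2,4,5,6,7} D(Z)={1,2,3,4,5,8} D(X)={1,2,3,6,7}: U {1,2,4,5,6,7}->{1,2,4,5,6}; Z {1,2,3,4,5,8}->{1,2,3,4,5}; X {1,2,3,6,7}->{2,3,6,7} => REVISION
Total revisions = 1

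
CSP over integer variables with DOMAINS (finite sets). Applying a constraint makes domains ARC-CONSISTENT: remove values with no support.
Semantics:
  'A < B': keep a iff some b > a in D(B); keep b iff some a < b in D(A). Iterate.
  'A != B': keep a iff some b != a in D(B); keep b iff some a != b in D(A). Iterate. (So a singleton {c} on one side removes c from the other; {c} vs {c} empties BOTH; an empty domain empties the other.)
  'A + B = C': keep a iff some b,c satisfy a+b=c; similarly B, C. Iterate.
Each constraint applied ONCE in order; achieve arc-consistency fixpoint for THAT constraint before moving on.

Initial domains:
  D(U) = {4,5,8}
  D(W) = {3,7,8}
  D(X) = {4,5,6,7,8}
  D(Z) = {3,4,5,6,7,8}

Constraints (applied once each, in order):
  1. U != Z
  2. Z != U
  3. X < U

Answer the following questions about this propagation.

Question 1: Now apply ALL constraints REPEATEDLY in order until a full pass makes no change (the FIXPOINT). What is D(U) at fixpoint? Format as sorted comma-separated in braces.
Answer: {5,8}

Derivation:
pass 0 (initial): D(U)={4,5,8}
pass 1: U {4,5,8}->{5,8}; X {4,5,6,7,8}->{4,5,6,7}
pass 2: no change
Fixpoint after 2 passes: D(U) = {5,8}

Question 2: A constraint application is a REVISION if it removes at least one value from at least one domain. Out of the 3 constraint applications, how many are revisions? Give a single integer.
Constraint 1 (U != Z) on D(U)={4,5,8} D(Z)={3,4,5,6,7,8}: no change => not a revision
Constraint 2 (Z != U) on D(Z)={3,4,5,6,7,8} D(U)={4,5,8}: no change => not a revision
Constraint 3 (X < U) on D(X)={4,5,6,7,8} D(U)={4,5,8}: X {4,5,6,7,8}->{4,5,6,7}; U {4,5,8}->{5,8} => REVISION
Total revisions = 1

Answer: 1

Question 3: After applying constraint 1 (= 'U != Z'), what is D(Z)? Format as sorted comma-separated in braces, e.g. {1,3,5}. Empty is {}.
Constraint 1 (U != Z) on D(U)={4,5,8} D(Z)={3,4,5,6,7,8}: no change
So after constraint 1: D(Z) = {3,4,5,6,7,8}

Answer: {3,4,5,6,7,8}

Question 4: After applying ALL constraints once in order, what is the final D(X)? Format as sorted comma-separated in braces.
Answer: {4,5,6,7}

Derivation:
Constraint 1 (U != Z) on D(U)={4,5,8} D(Z)={3,4,5,6,7,8}: no change
Constraint 2 (Z != U) on D(Z)={3,4,5,6,7,8} D(U)={4,5,8}: no change
Constraint 3 (X < U) on D(X)={4,5,6,7,8} D(U)={4,5,8}: X {4,5,6,7,8}->{4,5,6,7}; U {4,5,8}->{5,8}
So after all 3 constraints: D(X) = {4,5,6,7}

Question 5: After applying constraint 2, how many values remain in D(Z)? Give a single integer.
Constraint 1 (U != Z) on D(U)={4,5,8} D(Z)={3,4,5,6,7,8}: no change
Constraint 2 (Z != U) on D(Z)={3,4,5,6,7,8} D(U)={4,5,8}: no change
So after constraint 2: D(Z)={3,4,5,6,7,8}, size = 6

Answer: 6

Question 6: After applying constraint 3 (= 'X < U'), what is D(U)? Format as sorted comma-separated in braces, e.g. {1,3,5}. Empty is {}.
Constraint 1 (U != Z) on D(U)={4,5,8} D(Z)={3,4,5,6,7,8}: no change
Constraint 2 (Z != U) on D(Z)={3,4,5,6,7,8} D(U)={4,5,8}: no change
Constraint 3 (X < U) on D(X)={4,5,6,7,8} D(U)={4,5,8}: X {4,5,6,7,8}->{4,5,6,7}; U {4,5,8}->{5,8}
So after constraint 3: D(U) = {5,8}

Answer: {5,8}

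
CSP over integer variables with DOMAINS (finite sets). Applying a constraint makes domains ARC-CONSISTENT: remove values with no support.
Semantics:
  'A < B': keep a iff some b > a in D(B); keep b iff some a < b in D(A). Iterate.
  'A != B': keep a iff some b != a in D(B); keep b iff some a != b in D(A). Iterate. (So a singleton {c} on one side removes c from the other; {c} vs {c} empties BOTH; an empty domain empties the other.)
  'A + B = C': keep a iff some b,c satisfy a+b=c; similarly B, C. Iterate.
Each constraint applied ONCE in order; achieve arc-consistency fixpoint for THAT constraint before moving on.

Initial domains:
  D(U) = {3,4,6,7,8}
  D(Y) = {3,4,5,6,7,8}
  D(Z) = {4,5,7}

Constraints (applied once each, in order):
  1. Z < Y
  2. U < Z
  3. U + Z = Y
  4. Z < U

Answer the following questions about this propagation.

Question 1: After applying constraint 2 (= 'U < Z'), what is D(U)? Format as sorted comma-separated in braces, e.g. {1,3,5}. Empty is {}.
Constraint 1 (Z < Y) on D(Z)={4,5,7} D(Y)={3,4,5,6,7,8}: Y {3,4,5,6,7,8}->{5,6,7,8}
Constraint 2 (U < Z) on D(U)={3,4,6,7,8} D(Z)={4,5,7}: U {3,4,6,7,8}->{3,4,6}
So after constraint 2: D(U) = {3,4,6}

Answer: {3,4,6}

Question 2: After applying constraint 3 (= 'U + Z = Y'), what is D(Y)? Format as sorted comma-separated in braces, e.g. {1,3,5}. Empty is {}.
Constraint 1 (Z < Y) on D(Z)={4,5,7} D(Y)={3,4,5,6,7,8}: Y {3,4,5,6,7,8}->{5,6,7,8}
Constraint 2 (U < Z) on D(U)={3,4,6,7,8} D(Z)={4,5,7}: U {3,4,6,7,8}->{3,4,6}
Constraint 3 (U + Z = Y) on D(U)={3,4,6} D(Z)={4,5,7} D(Y)={5,6,7,8}: U {3,4,6}->{3,4}; Z {4,5,7}->{4,5}; Y {5,6,7,8}->{7,8}
So after constraint 3: D(Y) = {7,8}

Answer: {7,8}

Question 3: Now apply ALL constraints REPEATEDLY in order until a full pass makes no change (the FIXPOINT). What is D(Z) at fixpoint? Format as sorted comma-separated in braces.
pass 0 (initial): D(Z)={4,5,7}
pass 1: U {3,4,6,7,8}->{}; Y {3,4,5,6,7,8}->{7,8}; Z {4,5,7}->{}
pass 2: Y {7,8}->{}
pass 3: no change
Fixpoint after 3 passes: D(Z) = {}

Answer: {}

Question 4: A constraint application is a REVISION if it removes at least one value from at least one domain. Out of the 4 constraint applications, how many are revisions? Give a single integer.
Answer: 4

Derivation:
Constraint 1 (Z < Y) on D(Z)={4,5,7} D(Y)={3,4,5,6,7,8}: Y {3,4,5,6,7,8}->{5,6,7,8} => REVISION
Constraint 2 (U < Z) on D(U)={3,4,6,7,8} D(Z)={4,5,7}: U {3,4,6,7,8}->{3,4,6} => REVISION
Constraint 3 (U + Z = Y) on D(U)={3,4,6} D(Z)={4,5,7} D(Y)={5,6,7,8}: U {3,4,6}->{3,4}; Z {4,5,7}->{4,5}; Y {5,6,7,8}->{7,8} => REVISION
Constraint 4 (Z < U) on D(Z)={4,5} D(U)={3,4}: Z {4,5}->{}; U {3,4}->{} => REVISION
Total revisions = 4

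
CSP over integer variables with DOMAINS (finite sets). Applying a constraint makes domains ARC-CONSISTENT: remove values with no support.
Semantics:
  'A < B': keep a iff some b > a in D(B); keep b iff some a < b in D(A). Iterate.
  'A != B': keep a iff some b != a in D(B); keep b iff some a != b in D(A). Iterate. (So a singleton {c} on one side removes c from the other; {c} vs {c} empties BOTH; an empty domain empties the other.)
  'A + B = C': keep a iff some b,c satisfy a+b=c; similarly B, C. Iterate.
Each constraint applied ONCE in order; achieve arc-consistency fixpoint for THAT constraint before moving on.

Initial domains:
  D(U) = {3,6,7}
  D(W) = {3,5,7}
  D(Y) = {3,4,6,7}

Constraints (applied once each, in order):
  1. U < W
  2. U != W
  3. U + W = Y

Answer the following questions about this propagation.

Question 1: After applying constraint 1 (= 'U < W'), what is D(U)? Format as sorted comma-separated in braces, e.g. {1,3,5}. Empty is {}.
Constraint 1 (U < W) on D(U)={3,6,7} D(W)={3,5,7}: U {3,6,7}->{3,6}; W {3,5,7}->{5,7}
So after constraint 1: D(U) = {3,6}

Answer: {3,6}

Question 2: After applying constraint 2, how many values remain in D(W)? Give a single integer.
Answer: 2

Derivation:
Constraint 1 (U < W) on D(U)={3,6,7} D(W)={3,5,7}: U {3,6,7}->{3,6}; W {3,5,7}->{5,7}
Constraint 2 (U != W) on D(U)={3,6} D(W)={5,7}: no change
So after constraint 2: D(W)={5,7}, size = 2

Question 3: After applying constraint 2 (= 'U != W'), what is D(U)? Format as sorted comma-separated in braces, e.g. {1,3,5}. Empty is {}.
Constraint 1 (U < W) on D(U)={3,6,7} D(W)={3,5,7}: U {3,6,7}->{3,6}; W {3,5,7}->{5,7}
Constraint 2 (U != W) on D(U)={3,6} D(W)={5,7}: no change
So after constraint 2: D(U) = {3,6}

Answer: {3,6}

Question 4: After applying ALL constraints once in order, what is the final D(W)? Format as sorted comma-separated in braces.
Constraint 1 (U < W) on D(U)={3,6,7} D(W)={3,5,7}: U {3,6,7}->{3,6}; W {3,5,7}->{5,7}
Constraint 2 (U != W) on D(U)={3,6} D(W)={5,7}: no change
Constraint 3 (U + W = Y) on D(U)={3,6} D(W)={5,7} D(Y)={3,4,6,7}: U {3,6}->{}; W {5,7}->{}; Y {3,4,6,7}->{}
So after all 3 constraints: D(W) = {}

Answer: {}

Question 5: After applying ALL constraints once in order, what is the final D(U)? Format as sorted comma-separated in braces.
Answer: {}

Derivation:
Constraint 1 (U < W) on D(U)={3,6,7} D(W)={3,5,7}: U {3,6,7}->{3,6}; W {3,5,7}->{5,7}
Constraint 2 (U != W) on D(U)={3,6} D(W)={5,7}: no change
Constraint 3 (U + W = Y) on D(U)={3,6} D(W)={5,7} D(Y)={3,4,6,7}: U {3,6}->{}; W {5,7}->{}; Y {3,4,6,7}->{}
So after all 3 constraints: D(U) = {}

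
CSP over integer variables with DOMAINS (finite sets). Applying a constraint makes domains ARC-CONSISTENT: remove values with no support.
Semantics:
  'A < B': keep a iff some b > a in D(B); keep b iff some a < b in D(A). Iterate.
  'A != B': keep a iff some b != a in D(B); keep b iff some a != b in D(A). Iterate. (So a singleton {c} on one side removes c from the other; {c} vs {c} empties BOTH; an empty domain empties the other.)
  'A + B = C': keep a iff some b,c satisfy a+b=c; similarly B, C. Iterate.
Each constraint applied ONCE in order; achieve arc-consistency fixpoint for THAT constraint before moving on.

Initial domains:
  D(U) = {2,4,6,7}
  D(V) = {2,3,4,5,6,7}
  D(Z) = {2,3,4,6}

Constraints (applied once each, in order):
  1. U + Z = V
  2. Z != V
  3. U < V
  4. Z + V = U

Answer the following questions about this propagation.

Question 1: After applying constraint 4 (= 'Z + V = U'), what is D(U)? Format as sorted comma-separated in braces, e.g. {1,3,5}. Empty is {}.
Answer: {}

Derivation:
Constraint 1 (U + Z = V) on D(U)={2,4,6,7} D(Z)={2,3,4,6} D(V)={2,3,4,5,6,7}: U {2,4,6,7}->{2,4}; Z {2,3,4,6}->{2,3,4}; V {2,3,4,5,6,7}->{4,5,6,7}
Constraint 2 (Z != V) on D(Z)={2,3,4} D(V)={4,5,6,7}: no change
Constraint 3 (U < V) on D(U)={2,4} D(V)={4,5,6,7}: no change
Constraint 4 (Z + V = U) on D(Z)={2,3,4} D(V)={4,5,6,7} D(U)={2,4}: Z {2,3,4}->{}; V {4,5,6,7}->{}; U {2,4}->{}
So after constraint 4: D(U) = {}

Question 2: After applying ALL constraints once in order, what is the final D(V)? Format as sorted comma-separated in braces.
Constraint 1 (U + Z = V) on D(U)={2,4,6,7} D(Z)={2,3,4,6} D(V)={2,3,4,5,6,7}: U {2,4,6,7}->{2,4}; Z {2,3,4,6}->{2,3,4}; V {2,3,4,5,6,7}->{4,5,6,7}
Constraint 2 (Z != V) on D(Z)={2,3,4} D(V)={4,5,6,7}: no change
Constraint 3 (U < V) on D(U)={2,4} D(V)={4,5,6,7}: no change
Constraint 4 (Z + V = U) on D(Z)={2,3,4} D(V)={4,5,6,7} D(U)={2,4}: Z {2,3,4}->{}; V {4,5,6,7}->{}; U {2,4}->{}
So after all 4 constraints: D(V) = {}

Answer: {}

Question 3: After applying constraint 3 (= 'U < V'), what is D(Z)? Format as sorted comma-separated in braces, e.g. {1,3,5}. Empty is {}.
Constraint 1 (U + Z = V) on D(U)={2,4,6,7} D(Z)={2,3,4,6} D(V)={2,3,4,5,6,7}: U {2,4,6,7}->{2,4}; Z {2,3,4,6}->{2,3,4}; V {2,3,4,5,6,7}->{4,5,6,7}
Constraint 2 (Z != V) on D(Z)={2,3,4} D(V)={4,5,6,7}: no change
Constraint 3 (U < V) on D(U)={2,4} D(V)={4,5,6,7}: no change
So after constraint 3: D(Z) = {2,3,4}

Answer: {2,3,4}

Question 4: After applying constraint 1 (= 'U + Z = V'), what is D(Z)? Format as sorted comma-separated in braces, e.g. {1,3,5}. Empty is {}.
Answer: {2,3,4}

Derivation:
Constraint 1 (U + Z = V) on D(U)={2,4,6,7} D(Z)={2,3,4,6} D(V)={2,3,4,5,6,7}: U {2,4,6,7}->{2,4}; Z {2,3,4,6}->{2,3,4}; V {2,3,4,5,6,7}->{4,5,6,7}
So after constraint 1: D(Z) = {2,3,4}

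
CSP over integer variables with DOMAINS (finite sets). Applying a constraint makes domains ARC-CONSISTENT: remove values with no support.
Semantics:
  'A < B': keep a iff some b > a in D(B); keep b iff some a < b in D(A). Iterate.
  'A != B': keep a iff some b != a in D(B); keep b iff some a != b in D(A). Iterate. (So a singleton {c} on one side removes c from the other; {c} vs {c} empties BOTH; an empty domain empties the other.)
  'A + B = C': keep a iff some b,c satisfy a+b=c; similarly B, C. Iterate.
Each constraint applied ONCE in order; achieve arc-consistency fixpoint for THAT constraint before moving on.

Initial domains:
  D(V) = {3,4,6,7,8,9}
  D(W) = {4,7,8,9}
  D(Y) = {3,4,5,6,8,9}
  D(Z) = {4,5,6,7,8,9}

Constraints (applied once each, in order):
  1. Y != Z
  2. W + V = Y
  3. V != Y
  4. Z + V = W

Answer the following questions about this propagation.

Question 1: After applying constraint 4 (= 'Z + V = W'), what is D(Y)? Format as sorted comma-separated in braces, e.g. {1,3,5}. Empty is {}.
Answer: {8}

Derivation:
Constraint 1 (Y != Z) on D(Y)={3,4,5,6,8,9} D(Z)={4,5,6,7,8,9}: no change
Constraint 2 (W + V = Y) on D(W)={4,7,8,9} D(V)={3,4,6,7,8,9} D(Y)={3,4,5,6,8,9}: W {4,7,8,9}->{4}; V {3,4,6,7,8,9}->{4}; Y {3,4,5,6,8,9}->{8}
Constraint 3 (V != Y) on D(V)={4} D(Y)={8}: no change
Constraint 4 (Z + V = W) on D(Z)={4,5,6,7,8,9} D(V)={4} D(W)={4}: Z {4,5,6,7,8,9}->{}; V {4}->{}; W {4}->{}
So after constraint 4: D(Y) = {8}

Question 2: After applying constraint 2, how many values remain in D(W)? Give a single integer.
Constraint 1 (Y != Z) on D(Y)={3,4,5,6,8,9} D(Z)={4,5,6,7,8,9}: no change
Constraint 2 (W + V = Y) on D(W)={4,7,8,9} D(V)={3,4,6,7,8,9} D(Y)={3,4,5,6,8,9}: W {4,7,8,9}->{4}; V {3,4,6,7,8,9}->{4}; Y {3,4,5,6,8,9}->{8}
So after constraint 2: D(W)={4}, size = 1

Answer: 1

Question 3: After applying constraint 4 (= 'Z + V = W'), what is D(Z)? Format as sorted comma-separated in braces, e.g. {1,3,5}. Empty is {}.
Answer: {}

Derivation:
Constraint 1 (Y != Z) on D(Y)={3,4,5,6,8,9} D(Z)={4,5,6,7,8,9}: no change
Constraint 2 (W + V = Y) on D(W)={4,7,8,9} D(V)={3,4,6,7,8,9} D(Y)={3,4,5,6,8,9}: W {4,7,8,9}->{4}; V {3,4,6,7,8,9}->{4}; Y {3,4,5,6,8,9}->{8}
Constraint 3 (V != Y) on D(V)={4} D(Y)={8}: no change
Constraint 4 (Z + V = W) on D(Z)={4,5,6,7,8,9} D(V)={4} D(W)={4}: Z {4,5,6,7,8,9}->{}; V {4}->{}; W {4}->{}
So after constraint 4: D(Z) = {}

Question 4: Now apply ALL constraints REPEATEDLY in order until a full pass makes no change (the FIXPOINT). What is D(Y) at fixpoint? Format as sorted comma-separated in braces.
Answer: {}

Derivation:
pass 0 (initial): D(Y)={3,4,5,6,8,9}
pass 1: V {3,4,6,7,8,9}->{}; W {4,7,8,9}->{}; Y {3,4,5,6,8,9}->{8}; Z {4,5,6,7,8,9}->{}
pass 2: Y {8}->{}
pass 3: no change
Fixpoint after 3 passes: D(Y) = {}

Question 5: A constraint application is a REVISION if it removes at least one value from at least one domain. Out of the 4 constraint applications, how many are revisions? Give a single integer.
Constraint 1 (Y != Z) on D(Y)={3,4,5,6,8,9} D(Z)={4,5,6,7,8,9}: no change => not a revision
Constraint 2 (W + V = Y) on D(W)={4,7,8,9} D(V)={3,4,6,7,8,9} D(Y)={3,4,5,6,8,9}: W {4,7,8,9}->{4}; V {3,4,6,7,8,9}->{4}; Y {3,4,5,6,8,9}->{8} => REVISION
Constraint 3 (V != Y) on D(V)={4} D(Y)={8}: no change => not a revision
Constraint 4 (Z + V = W) on D(Z)={4,5,6,7,8,9} D(V)={4} D(W)={4}: Z {4,5,6,7,8,9}->{}; V {4}->{}; W {4}->{} => REVISION
Total revisions = 2

Answer: 2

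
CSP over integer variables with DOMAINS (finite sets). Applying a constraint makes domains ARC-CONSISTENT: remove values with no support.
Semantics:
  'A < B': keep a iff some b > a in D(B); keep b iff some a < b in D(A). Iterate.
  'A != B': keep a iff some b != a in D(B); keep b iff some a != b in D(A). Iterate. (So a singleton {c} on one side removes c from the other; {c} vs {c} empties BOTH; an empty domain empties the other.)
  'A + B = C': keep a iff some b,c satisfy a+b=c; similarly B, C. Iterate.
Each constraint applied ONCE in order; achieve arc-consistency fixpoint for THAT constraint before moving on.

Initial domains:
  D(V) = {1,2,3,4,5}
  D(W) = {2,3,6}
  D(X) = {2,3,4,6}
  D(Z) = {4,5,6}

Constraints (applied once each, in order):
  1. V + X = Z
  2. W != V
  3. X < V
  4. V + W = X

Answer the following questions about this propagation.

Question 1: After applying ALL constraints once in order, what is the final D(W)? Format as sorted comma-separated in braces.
Constraint 1 (V + X = Z) on D(V)={1,2,3,4,5} D(X)={2,3,4,6} D(Z)={4,5,6}: V {1,2,3,4,5}->{1,2,3,4}; X {2,3,4,6}->{2,3,4}
Constraint 2 (W != V) on D(W)={2,3,6} D(V)={1,2,3,4}: no change
Constraint 3 (X < V) on D(X)={2,3,4} D(V)={1,2,3,4}: X {2,3,4}->{2,3}; V {1,2,3,4}->{3,4}
Constraint 4 (V + W = X) on D(V)={3,4} D(W)={2,3,6} D(X)={2,3}: V {3,4}->{}; W {2,3,6}->{}; X {2,3}->{}
So after all 4 constraints: D(W) = {}

Answer: {}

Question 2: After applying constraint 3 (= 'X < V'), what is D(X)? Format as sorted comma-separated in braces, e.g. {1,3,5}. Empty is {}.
Answer: {2,3}

Derivation:
Constraint 1 (V + X = Z) on D(V)={1,2,3,4,5} D(X)={2,3,4,6} D(Z)={4,5,6}: V {1,2,3,4,5}->{1,2,3,4}; X {2,3,4,6}->{2,3,4}
Constraint 2 (W != V) on D(W)={2,3,6} D(V)={1,2,3,4}: no change
Constraint 3 (X < V) on D(X)={2,3,4} D(V)={1,2,3,4}: X {2,3,4}->{2,3}; V {1,2,3,4}->{3,4}
So after constraint 3: D(X) = {2,3}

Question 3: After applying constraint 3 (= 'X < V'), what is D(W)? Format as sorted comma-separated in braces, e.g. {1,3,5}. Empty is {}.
Constraint 1 (V + X = Z) on D(V)={1,2,3,4,5} D(X)={2,3,4,6} D(Z)={4,5,6}: V {1,2,3,4,5}->{1,2,3,4}; X {2,3,4,6}->{2,3,4}
Constraint 2 (W != V) on D(W)={2,3,6} D(V)={1,2,3,4}: no change
Constraint 3 (X < V) on D(X)={2,3,4} D(V)={1,2,3,4}: X {2,3,4}->{2,3}; V {1,2,3,4}->{3,4}
So after constraint 3: D(W) = {2,3,6}

Answer: {2,3,6}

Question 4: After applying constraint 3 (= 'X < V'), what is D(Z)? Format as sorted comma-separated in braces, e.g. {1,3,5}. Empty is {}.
Constraint 1 (V + X = Z) on D(V)={1,2,3,4,5} D(X)={2,3,4,6} D(Z)={4,5,6}: V {1,2,3,4,5}->{1,2,3,4}; X {2,3,4,6}->{2,3,4}
Constraint 2 (W != V) on D(W)={2,3,6} D(V)={1,2,3,4}: no change
Constraint 3 (X < V) on D(X)={2,3,4} D(V)={1,2,3,4}: X {2,3,4}->{2,3}; V {1,2,3,4}->{3,4}
So after constraint 3: D(Z) = {4,5,6}

Answer: {4,5,6}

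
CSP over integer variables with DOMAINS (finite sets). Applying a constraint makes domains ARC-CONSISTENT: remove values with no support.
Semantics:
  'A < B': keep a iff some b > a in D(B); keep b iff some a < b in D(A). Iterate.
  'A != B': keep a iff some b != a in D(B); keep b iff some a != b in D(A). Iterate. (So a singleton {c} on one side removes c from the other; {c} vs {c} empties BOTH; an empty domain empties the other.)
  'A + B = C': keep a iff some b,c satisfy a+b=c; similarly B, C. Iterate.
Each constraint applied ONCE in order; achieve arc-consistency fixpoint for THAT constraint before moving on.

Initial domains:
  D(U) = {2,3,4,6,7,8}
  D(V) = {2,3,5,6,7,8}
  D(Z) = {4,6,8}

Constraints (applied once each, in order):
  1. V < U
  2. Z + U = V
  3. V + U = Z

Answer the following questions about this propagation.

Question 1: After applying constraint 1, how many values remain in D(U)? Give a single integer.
Answer: 5

Derivation:
Constraint 1 (V < U) on D(V)={2,3,5,6,7,8} D(U)={2,3,4,6,7,8}: V {2,3,5,6,7,8}->{2,3,5,6,7}; U {2,3,4,6,7,8}->{3,4,6,7,8}
So after constraint 1: D(U)={3,4,6,7,8}, size = 5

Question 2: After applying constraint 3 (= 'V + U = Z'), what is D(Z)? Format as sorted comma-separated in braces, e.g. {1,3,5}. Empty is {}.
Constraint 1 (V < U) on D(V)={2,3,5,6,7,8} D(U)={2,3,4,6,7,8}: V {2,3,5,6,7,8}->{2,3,5,6,7}; U {2,3,4,6,7,8}->{3,4,6,7,8}
Constraint 2 (Z + U = V) on D(Z)={4,6,8} D(U)={3,4,6,7,8} D(V)={2,3,5,6,7}: Z {4,6,8}->{4}; U {3,4,6,7,8}->{3}; V {2,3,5,6,7}->{7}
Constraint 3 (V + U = Z) on D(V)={7} D(U)={3} D(Z)={4}: V {7}->{}; U {3}->{}; Z {4}->{}
So after constraint 3: D(Z) = {}

Answer: {}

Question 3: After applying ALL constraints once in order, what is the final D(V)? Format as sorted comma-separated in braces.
Answer: {}

Derivation:
Constraint 1 (V < U) on D(V)={2,3,5,6,7,8} D(U)={2,3,4,6,7,8}: V {2,3,5,6,7,8}->{2,3,5,6,7}; U {2,3,4,6,7,8}->{3,4,6,7,8}
Constraint 2 (Z + U = V) on D(Z)={4,6,8} D(U)={3,4,6,7,8} D(V)={2,3,5,6,7}: Z {4,6,8}->{4}; U {3,4,6,7,8}->{3}; V {2,3,5,6,7}->{7}
Constraint 3 (V + U = Z) on D(V)={7} D(U)={3} D(Z)={4}: V {7}->{}; U {3}->{}; Z {4}->{}
So after all 3 constraints: D(V) = {}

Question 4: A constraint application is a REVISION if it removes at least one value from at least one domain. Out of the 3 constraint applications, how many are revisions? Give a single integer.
Answer: 3

Derivation:
Constraint 1 (V < U) on D(V)={2,3,5,6,7,8} D(U)={2,3,4,6,7,8}: V {2,3,5,6,7,8}->{2,3,5,6,7}; U {2,3,4,6,7,8}->{3,4,6,7,8} => REVISION
Constraint 2 (Z + U = V) on D(Z)={4,6,8} D(U)={3,4,6,7,8} D(V)={2,3,5,6,7}: Z {4,6,8}->{4}; U {3,4,6,7,8}->{3}; V {2,3,5,6,7}->{7} => REVISION
Constraint 3 (V + U = Z) on D(V)={7} D(U)={3} D(Z)={4}: V {7}->{}; U {3}->{}; Z {4}->{} => REVISION
Total revisions = 3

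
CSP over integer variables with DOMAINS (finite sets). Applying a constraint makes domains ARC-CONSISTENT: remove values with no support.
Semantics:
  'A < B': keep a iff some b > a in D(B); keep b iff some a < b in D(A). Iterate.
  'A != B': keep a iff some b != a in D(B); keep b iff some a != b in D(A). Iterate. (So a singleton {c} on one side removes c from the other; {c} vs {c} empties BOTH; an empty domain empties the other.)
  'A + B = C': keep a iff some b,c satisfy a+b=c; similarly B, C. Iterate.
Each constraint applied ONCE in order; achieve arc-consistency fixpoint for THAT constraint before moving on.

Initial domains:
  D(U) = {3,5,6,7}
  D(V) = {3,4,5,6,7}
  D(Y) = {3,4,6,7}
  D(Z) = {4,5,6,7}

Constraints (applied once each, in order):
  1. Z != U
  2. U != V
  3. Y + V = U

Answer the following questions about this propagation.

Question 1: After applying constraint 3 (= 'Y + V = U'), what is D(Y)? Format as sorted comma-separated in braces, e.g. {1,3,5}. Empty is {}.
Answer: {3,4}

Derivation:
Constraint 1 (Z != U) on D(Z)={4,5,6,7} D(U)={3,5,6,7}: no change
Constraint 2 (U != V) on D(U)={3,5,6,7} D(V)={3,4,5,6,7}: no change
Constraint 3 (Y + V = U) on D(Y)={3,4,6,7} D(V)={3,4,5,6,7} D(U)={3,5,6,7}: Y {3,4,6,7}->{3,4}; V {3,4,5,6,7}->{3,4}; U {3,5,6,7}->{6,7}
So after constraint 3: D(Y) = {3,4}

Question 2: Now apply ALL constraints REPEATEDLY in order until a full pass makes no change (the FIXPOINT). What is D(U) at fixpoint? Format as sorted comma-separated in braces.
pass 0 (initial): D(U)={3,5,6,7}
pass 1: U {3,5,6,7}->{6,7}; V {3,4,5,6,7}->{3,4}; Y {3,4,6,7}->{3,4}
pass 2: no change
Fixpoint after 2 passes: D(U) = {6,7}

Answer: {6,7}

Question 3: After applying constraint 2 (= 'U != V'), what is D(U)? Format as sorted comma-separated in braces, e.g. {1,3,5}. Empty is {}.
Answer: {3,5,6,7}

Derivation:
Constraint 1 (Z != U) on D(Z)={4,5,6,7} D(U)={3,5,6,7}: no change
Constraint 2 (U != V) on D(U)={3,5,6,7} D(V)={3,4,5,6,7}: no change
So after constraint 2: D(U) = {3,5,6,7}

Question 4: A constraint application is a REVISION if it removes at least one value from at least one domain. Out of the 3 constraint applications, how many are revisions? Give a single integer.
Constraint 1 (Z != U) on D(Z)={4,5,6,7} D(U)={3,5,6,7}: no change => not a revision
Constraint 2 (U != V) on D(U)={3,5,6,7} D(V)={3,4,5,6,7}: no change => not a revision
Constraint 3 (Y + V = U) on D(Y)={3,4,6,7} D(V)={3,4,5,6,7} D(U)={3,5,6,7}: Y {3,4,6,7}->{3,4}; V {3,4,5,6,7}->{3,4}; U {3,5,6,7}->{6,7} => REVISION
Total revisions = 1

Answer: 1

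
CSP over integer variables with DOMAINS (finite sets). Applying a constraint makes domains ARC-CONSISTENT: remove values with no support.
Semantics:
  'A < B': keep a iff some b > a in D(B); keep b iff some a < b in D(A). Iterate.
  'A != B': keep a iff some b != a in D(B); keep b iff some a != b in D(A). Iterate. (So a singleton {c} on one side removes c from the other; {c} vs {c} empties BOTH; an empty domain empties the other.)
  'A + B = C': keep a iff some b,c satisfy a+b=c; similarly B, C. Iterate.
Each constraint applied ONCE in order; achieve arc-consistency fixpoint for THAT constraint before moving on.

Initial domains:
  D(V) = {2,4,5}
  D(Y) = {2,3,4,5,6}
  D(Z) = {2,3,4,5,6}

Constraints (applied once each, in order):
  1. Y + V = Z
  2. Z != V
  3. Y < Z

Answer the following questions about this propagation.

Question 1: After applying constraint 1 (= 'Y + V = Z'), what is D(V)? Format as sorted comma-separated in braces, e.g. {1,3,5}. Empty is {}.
Answer: {2,4}

Derivation:
Constraint 1 (Y + V = Z) on D(Y)={2,3,4,5,6} D(V)={2,4,5} D(Z)={2,3,4,5,6}: Y {2,3,4,5,6}->{2,3,4}; V {2,4,5}->{2,4}; Z {2,3,4,5,6}->{4,5,6}
So after constraint 1: D(V) = {2,4}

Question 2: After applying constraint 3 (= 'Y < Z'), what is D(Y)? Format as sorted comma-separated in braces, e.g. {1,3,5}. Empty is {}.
Answer: {2,3,4}

Derivation:
Constraint 1 (Y + V = Z) on D(Y)={2,3,4,5,6} D(V)={2,4,5} D(Z)={2,3,4,5,6}: Y {2,3,4,5,6}->{2,3,4}; V {2,4,5}->{2,4}; Z {2,3,4,5,6}->{4,5,6}
Constraint 2 (Z != V) on D(Z)={4,5,6} D(V)={2,4}: no change
Constraint 3 (Y < Z) on D(Y)={2,3,4} D(Z)={4,5,6}: no change
So after constraint 3: D(Y) = {2,3,4}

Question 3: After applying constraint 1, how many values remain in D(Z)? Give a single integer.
Constraint 1 (Y + V = Z) on D(Y)={2,3,4,5,6} D(V)={2,4,5} D(Z)={2,3,4,5,6}: Y {2,3,4,5,6}->{2,3,4}; V {2,4,5}->{2,4}; Z {2,3,4,5,6}->{4,5,6}
So after constraint 1: D(Z)={4,5,6}, size = 3

Answer: 3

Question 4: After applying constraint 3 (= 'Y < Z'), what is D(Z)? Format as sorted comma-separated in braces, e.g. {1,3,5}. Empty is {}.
Answer: {4,5,6}

Derivation:
Constraint 1 (Y + V = Z) on D(Y)={2,3,4,5,6} D(V)={2,4,5} D(Z)={2,3,4,5,6}: Y {2,3,4,5,6}->{2,3,4}; V {2,4,5}->{2,4}; Z {2,3,4,5,6}->{4,5,6}
Constraint 2 (Z != V) on D(Z)={4,5,6} D(V)={2,4}: no change
Constraint 3 (Y < Z) on D(Y)={2,3,4} D(Z)={4,5,6}: no change
So after constraint 3: D(Z) = {4,5,6}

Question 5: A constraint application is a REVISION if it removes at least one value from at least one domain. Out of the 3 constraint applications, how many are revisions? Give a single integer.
Answer: 1

Derivation:
Constraint 1 (Y + V = Z) on D(Y)={2,3,4,5,6} D(V)={2,4,5} D(Z)={2,3,4,5,6}: Y {2,3,4,5,6}->{2,3,4}; V {2,4,5}->{2,4}; Z {2,3,4,5,6}->{4,5,6} => REVISION
Constraint 2 (Z != V) on D(Z)={4,5,6} D(V)={2,4}: no change => not a revision
Constraint 3 (Y < Z) on D(Y)={2,3,4} D(Z)={4,5,6}: no change => not a revision
Total revisions = 1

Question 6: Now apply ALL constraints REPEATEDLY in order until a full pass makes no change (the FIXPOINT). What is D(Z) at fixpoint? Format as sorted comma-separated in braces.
pass 0 (initial): D(Z)={2,3,4,5,6}
pass 1: V {2,4,5}->{2,4}; Y {2,3,4,5,6}->{2,3,4}; Z {2,3,4,5,6}->{4,5,6}
pass 2: no change
Fixpoint after 2 passes: D(Z) = {4,5,6}

Answer: {4,5,6}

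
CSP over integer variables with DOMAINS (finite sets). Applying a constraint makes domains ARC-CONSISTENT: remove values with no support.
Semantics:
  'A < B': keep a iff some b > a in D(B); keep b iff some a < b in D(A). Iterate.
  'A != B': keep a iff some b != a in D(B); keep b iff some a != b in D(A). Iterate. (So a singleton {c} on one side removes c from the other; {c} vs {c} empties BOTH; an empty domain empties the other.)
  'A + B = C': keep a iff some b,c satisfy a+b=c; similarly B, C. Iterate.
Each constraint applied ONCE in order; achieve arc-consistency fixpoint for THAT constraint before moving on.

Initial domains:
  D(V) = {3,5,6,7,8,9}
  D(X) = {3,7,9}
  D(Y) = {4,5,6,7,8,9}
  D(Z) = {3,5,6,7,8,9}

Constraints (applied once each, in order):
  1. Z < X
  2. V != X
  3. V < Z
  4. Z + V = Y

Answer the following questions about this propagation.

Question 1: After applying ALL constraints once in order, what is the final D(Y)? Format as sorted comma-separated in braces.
Answer: {8,9}

Derivation:
Constraint 1 (Z < X) on D(Z)={3,5,6,7,8,9} D(X)={3,7,9}: Z {3,5,6,7,8,9}->{3,5,6,7,8}; X {3,7,9}->{7,9}
Constraint 2 (V != X) on D(V)={3,5,6,7,8,9} D(X)={7,9}: no change
Constraint 3 (V < Z) on D(V)={3,5,6,7,8,9} D(Z)={3,5,6,7,8}: V {3,5,6,7,8,9}->{3,5,6,7}; Z {3,5,6,7,8}->{5,6,7,8}
Constraint 4 (Z + V = Y) on D(Z)={5,6,7,8} D(V)={3,5,6,7} D(Y)={4,5,6,7,8,9}: Z {5,6,7,8}->{5,6}; V {3,5,6,7}->{3}; Y {4,5,6,7,8,9}->{8,9}
So after all 4 constraints: D(Y) = {8,9}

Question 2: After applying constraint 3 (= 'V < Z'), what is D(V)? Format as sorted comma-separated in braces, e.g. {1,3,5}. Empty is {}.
Answer: {3,5,6,7}

Derivation:
Constraint 1 (Z < X) on D(Z)={3,5,6,7,8,9} D(X)={3,7,9}: Z {3,5,6,7,8,9}->{3,5,6,7,8}; X {3,7,9}->{7,9}
Constraint 2 (V != X) on D(V)={3,5,6,7,8,9} D(X)={7,9}: no change
Constraint 3 (V < Z) on D(V)={3,5,6,7,8,9} D(Z)={3,5,6,7,8}: V {3,5,6,7,8,9}->{3,5,6,7}; Z {3,5,6,7,8}->{5,6,7,8}
So after constraint 3: D(V) = {3,5,6,7}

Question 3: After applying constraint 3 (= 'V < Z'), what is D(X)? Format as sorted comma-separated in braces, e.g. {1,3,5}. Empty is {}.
Constraint 1 (Z < X) on D(Z)={3,5,6,7,8,9} D(X)={3,7,9}: Z {3,5,6,7,8,9}->{3,5,6,7,8}; X {3,7,9}->{7,9}
Constraint 2 (V != X) on D(V)={3,5,6,7,8,9} D(X)={7,9}: no change
Constraint 3 (V < Z) on D(V)={3,5,6,7,8,9} D(Z)={3,5,6,7,8}: V {3,5,6,7,8,9}->{3,5,6,7}; Z {3,5,6,7,8}->{5,6,7,8}
So after constraint 3: D(X) = {7,9}

Answer: {7,9}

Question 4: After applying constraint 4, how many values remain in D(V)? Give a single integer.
Answer: 1

Derivation:
Constraint 1 (Z < X) on D(Z)={3,5,6,7,8,9} D(X)={3,7,9}: Z {3,5,6,7,8,9}->{3,5,6,7,8}; X {3,7,9}->{7,9}
Constraint 2 (V != X) on D(V)={3,5,6,7,8,9} D(X)={7,9}: no change
Constraint 3 (V < Z) on D(V)={3,5,6,7,8,9} D(Z)={3,5,6,7,8}: V {3,5,6,7,8,9}->{3,5,6,7}; Z {3,5,6,7,8}->{5,6,7,8}
Constraint 4 (Z + V = Y) on D(Z)={5,6,7,8} D(V)={3,5,6,7} D(Y)={4,5,6,7,8,9}: Z {5,6,7,8}->{5,6}; V {3,5,6,7}->{3}; Y {4,5,6,7,8,9}->{8,9}
So after constraint 4: D(V)={3}, size = 1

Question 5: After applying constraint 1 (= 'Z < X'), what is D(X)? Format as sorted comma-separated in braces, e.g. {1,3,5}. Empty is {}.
Constraint 1 (Z < X) on D(Z)={3,5,6,7,8,9} D(X)={3,7,9}: Z {3,5,6,7,8,9}->{3,5,6,7,8}; X {3,7,9}->{7,9}
So after constraint 1: D(X) = {7,9}

Answer: {7,9}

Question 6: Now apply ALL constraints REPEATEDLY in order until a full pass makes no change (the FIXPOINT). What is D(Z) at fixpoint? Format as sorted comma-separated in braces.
pass 0 (initial): D(Z)={3,5,6,7,8,9}
pass 1: V {3,5,6,7,8,9}->{3}; X {3,7,9}->{7,9}; Y {4,5,6,7,8,9}->{8,9}; Z {3,5,6,7,8,9}->{5,6}
pass 2: no change
Fixpoint after 2 passes: D(Z) = {5,6}

Answer: {5,6}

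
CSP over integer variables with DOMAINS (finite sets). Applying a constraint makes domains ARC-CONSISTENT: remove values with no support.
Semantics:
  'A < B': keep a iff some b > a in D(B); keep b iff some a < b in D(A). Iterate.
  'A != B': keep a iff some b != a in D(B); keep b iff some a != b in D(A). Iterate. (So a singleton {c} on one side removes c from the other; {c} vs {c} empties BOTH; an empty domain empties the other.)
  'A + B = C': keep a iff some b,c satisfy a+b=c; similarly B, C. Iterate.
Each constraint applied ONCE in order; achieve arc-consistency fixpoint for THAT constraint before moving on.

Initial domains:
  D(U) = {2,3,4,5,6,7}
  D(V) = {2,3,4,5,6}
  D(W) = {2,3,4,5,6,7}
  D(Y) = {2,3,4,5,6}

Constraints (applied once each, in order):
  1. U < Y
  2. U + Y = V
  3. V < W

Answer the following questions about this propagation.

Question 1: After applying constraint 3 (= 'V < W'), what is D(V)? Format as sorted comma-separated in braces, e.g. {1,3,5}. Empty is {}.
Constraint 1 (U < Y) on D(U)={2,3,4,5,6,7} D(Y)={2,3,4,5,6}: U {2,3,4,5,6,7}->{2,3,4,5}; Y {2,3,4,5,6}->{3,4,5,6}
Constraint 2 (U + Y = V) on D(U)={2,3,4,5} D(Y)={3,4,5,6} D(V)={2,3,4,5,6}: U {2,3,4,5}->{2,3}; Y {3,4,5,6}->{3,4}; V {2,3,4,5,6}->{5,6}
Constraint 3 (V < W) on D(V)={5,6} D(W)={2,3,4,5,6,7}: W {2,3,4,5,6,7}->{6,7}
So after constraint 3: D(V) = {5,6}

Answer: {5,6}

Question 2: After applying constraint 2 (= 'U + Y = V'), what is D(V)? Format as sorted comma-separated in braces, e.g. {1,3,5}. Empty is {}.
Constraint 1 (U < Y) on D(U)={2,3,4,5,6,7} D(Y)={2,3,4,5,6}: U {2,3,4,5,6,7}->{2,3,4,5}; Y {2,3,4,5,6}->{3,4,5,6}
Constraint 2 (U + Y = V) on D(U)={2,3,4,5} D(Y)={3,4,5,6} D(V)={2,3,4,5,6}: U {2,3,4,5}->{2,3}; Y {3,4,5,6}->{3,4}; V {2,3,4,5,6}->{5,6}
So after constraint 2: D(V) = {5,6}

Answer: {5,6}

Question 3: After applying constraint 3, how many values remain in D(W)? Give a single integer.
Answer: 2

Derivation:
Constraint 1 (U < Y) on D(U)={2,3,4,5,6,7} D(Y)={2,3,4,5,6}: U {2,3,4,5,6,7}->{2,3,4,5}; Y {2,3,4,5,6}->{3,4,5,6}
Constraint 2 (U + Y = V) on D(U)={2,3,4,5} D(Y)={3,4,5,6} D(V)={2,3,4,5,6}: U {2,3,4,5}->{2,3}; Y {3,4,5,6}->{3,4}; V {2,3,4,5,6}->{5,6}
Constraint 3 (V < W) on D(V)={5,6} D(W)={2,3,4,5,6,7}: W {2,3,4,5,6,7}->{6,7}
So after constraint 3: D(W)={6,7}, size = 2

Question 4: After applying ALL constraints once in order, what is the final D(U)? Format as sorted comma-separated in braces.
Constraint 1 (U < Y) on D(U)={2,3,4,5,6,7} D(Y)={2,3,4,5,6}: U {2,3,4,5,6,7}->{2,3,4,5}; Y {2,3,4,5,6}->{3,4,5,6}
Constraint 2 (U + Y = V) on D(U)={2,3,4,5} D(Y)={3,4,5,6} D(V)={2,3,4,5,6}: U {2,3,4,5}->{2,3}; Y {3,4,5,6}->{3,4}; V {2,3,4,5,6}->{5,6}
Constraint 3 (V < W) on D(V)={5,6} D(W)={2,3,4,5,6,7}: W {2,3,4,5,6,7}->{6,7}
So after all 3 constraints: D(U) = {2,3}

Answer: {2,3}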